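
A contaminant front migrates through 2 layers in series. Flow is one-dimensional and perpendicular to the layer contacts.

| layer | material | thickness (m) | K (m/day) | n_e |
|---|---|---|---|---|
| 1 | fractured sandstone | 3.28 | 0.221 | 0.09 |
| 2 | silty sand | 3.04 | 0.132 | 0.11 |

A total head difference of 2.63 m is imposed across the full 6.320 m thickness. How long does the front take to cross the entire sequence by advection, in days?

With flow normal to the layers, continuity requires the same specific discharge q through every layer.
Σ(b_i/K_i) = 3.28/0.221 + 3.04/0.132 = 37.87 d.
q = Δh / Σ(b_i/K_i) = 2.63 / 37.87 = 0.06944 m/day.
In each layer the seepage velocity is v_i = q/n_i, so the layer transit time is t_i = b_i·n_i / q:
  layer 1 (fractured sandstone): t_1 = 3.28 × 0.09 / 0.06944 = 4.251 d
  layer 2 (silty sand): t_2 = 3.04 × 0.11 / 0.06944 = 4.815 d
Total t = Σ t_i = 9.066 days.

9.07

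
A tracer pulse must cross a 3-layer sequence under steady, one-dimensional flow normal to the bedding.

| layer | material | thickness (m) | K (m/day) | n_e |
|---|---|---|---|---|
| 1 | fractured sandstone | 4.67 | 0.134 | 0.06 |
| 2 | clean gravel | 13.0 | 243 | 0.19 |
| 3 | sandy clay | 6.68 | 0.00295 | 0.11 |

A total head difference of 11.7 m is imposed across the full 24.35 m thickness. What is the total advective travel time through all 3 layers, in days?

685

With flow normal to the layers, continuity requires the same specific discharge q through every layer.
Σ(b_i/K_i) = 4.67/0.134 + 13.0/243 + 6.68/0.00295 = 2299 d.
q = Δh / Σ(b_i/K_i) = 11.7 / 2299 = 0.005088 m/day.
In each layer the seepage velocity is v_i = q/n_i, so the layer transit time is t_i = b_i·n_i / q:
  layer 1 (fractured sandstone): t_1 = 4.67 × 0.06 / 0.005088 = 55.07 d
  layer 2 (clean gravel): t_2 = 13.0 × 0.19 / 0.005088 = 485.4 d
  layer 3 (sandy clay): t_3 = 6.68 × 0.11 / 0.005088 = 144.4 d
Total t = Σ t_i = 684.9 days.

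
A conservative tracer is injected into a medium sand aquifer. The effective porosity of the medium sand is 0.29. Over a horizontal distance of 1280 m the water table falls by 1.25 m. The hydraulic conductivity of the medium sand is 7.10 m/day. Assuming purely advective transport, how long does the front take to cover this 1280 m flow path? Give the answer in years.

147

Hydraulic gradient i = Δh / L = 1.25 / 1280 = 0.0009766.
Darcy flux q = K · i = 7.100 × 0.0009766 = 0.006934 m/day.
Seepage velocity v = q / n_e = 0.006934 / 0.29 = 0.02391 m/day.
Travel time t = L / v = 1280 / 0.02391 = 53536 days = 146.6 years.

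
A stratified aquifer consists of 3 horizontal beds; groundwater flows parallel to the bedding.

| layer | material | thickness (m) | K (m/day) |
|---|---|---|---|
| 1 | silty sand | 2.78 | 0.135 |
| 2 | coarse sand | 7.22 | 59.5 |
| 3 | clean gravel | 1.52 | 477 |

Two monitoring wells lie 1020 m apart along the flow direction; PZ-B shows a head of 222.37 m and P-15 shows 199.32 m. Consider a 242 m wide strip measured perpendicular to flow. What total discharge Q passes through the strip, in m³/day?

Flow is parallel to layering, so each bed carries its own Darcy discharge and the transmissivities add.
Σ(K_i·b_i) = 0.135×2.78 + 59.5×7.22 + 477×1.52 = 1155 m²/day.
Hydraulic gradient i = (222.37 − 199.32) / 1020 = 23.05 / 1020 = 0.02260.
Q = Σ(K_i·b_i) · W · i = 1155 × 242 × 0.02260 = 6316 m³/day.

6320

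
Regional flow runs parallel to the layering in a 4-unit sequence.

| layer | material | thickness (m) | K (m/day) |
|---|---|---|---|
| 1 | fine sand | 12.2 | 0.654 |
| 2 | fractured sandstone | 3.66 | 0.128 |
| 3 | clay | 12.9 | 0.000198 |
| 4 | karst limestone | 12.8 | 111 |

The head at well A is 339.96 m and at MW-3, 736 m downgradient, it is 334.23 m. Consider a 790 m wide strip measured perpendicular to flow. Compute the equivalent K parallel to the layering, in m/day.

34.4

Flow is parallel to layering, so each bed carries its own Darcy discharge and the transmissivities add.
Σ(K_i·b_i) = 0.654×12.2 + 0.128×3.66 + 0.000198×12.9 + 111×12.8 = 1429 m²/day.
Total thickness b = 41.56 m, so K_eq = Σ(K_i·b_i)/b = 34.39 m/day.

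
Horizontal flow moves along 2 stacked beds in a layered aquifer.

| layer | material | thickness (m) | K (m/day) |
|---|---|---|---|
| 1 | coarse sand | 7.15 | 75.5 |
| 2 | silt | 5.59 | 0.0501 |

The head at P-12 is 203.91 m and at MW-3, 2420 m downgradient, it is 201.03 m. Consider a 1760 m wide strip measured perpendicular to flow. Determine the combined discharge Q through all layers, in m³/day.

Flow is parallel to layering, so each bed carries its own Darcy discharge and the transmissivities add.
Σ(K_i·b_i) = 75.5×7.15 + 0.0501×5.59 = 540.1 m²/day.
Hydraulic gradient i = (203.91 − 201.03) / 2420 = 2.88 / 2420 = 0.001190.
Q = Σ(K_i·b_i) · W · i = 540.1 × 1760 × 0.001190 = 1131 m³/day.

1130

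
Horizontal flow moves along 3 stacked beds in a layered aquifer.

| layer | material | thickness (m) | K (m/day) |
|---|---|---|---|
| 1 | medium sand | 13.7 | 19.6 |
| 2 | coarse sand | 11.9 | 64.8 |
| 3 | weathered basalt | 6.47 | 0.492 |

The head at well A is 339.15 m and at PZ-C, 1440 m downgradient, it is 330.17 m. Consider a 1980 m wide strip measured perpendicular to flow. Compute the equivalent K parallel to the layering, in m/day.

32.5

Flow is parallel to layering, so each bed carries its own Darcy discharge and the transmissivities add.
Σ(K_i·b_i) = 19.6×13.7 + 64.8×11.9 + 0.492×6.47 = 1043 m²/day.
Total thickness b = 32.07 m, so K_eq = Σ(K_i·b_i)/b = 32.52 m/day.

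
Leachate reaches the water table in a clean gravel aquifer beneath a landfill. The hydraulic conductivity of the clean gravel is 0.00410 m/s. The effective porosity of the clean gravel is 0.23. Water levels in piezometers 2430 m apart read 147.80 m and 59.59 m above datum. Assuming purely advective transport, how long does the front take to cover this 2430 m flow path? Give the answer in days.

Convert K: 0.00410 m/s × 86400 = 354.2 m/day.
Hydraulic gradient i = (147.80 − 59.59) / 2430 = 88.21 / 2430 = 0.03630.
Darcy flux q = K · i = 354.2 × 0.03630 = 12.86 m/day.
Seepage velocity v = q / n_e = 12.86 / 0.23 = 55.91 m/day.
Travel time t = L / v = 2430 / 55.91 = 43.46 days.

43.5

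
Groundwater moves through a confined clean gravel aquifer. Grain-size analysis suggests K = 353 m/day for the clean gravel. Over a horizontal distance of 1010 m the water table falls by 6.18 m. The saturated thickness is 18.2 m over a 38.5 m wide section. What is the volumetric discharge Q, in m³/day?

Cross-sectional area A = 38.5 × 18.2 = 700.7 m².
Hydraulic gradient i = Δh / L = 6.18 / 1010 = 0.006119.
Darcy's law: Q = K · A · i = 353.0 × 700.7 × 0.006119 = 1513 m³/day.

1510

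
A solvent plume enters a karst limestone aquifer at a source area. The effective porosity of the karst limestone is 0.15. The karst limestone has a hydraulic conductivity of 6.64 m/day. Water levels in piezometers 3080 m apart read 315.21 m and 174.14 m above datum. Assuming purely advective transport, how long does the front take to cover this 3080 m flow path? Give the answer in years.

4.16

Hydraulic gradient i = (315.21 − 174.14) / 3080 = 141.07 / 3080 = 0.04580.
Darcy flux q = K · i = 6.640 × 0.04580 = 0.3041 m/day.
Seepage velocity v = q / n_e = 0.3041 / 0.15 = 2.027 m/day.
Travel time t = L / v = 3080 / 2.027 = 1519 days = 4.159 years.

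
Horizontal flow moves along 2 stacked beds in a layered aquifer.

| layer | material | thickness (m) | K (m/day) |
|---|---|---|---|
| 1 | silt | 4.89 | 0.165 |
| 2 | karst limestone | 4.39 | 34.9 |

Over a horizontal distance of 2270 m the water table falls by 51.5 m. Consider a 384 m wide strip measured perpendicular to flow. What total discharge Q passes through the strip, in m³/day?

1340

Flow is parallel to layering, so each bed carries its own Darcy discharge and the transmissivities add.
Σ(K_i·b_i) = 0.165×4.89 + 34.9×4.39 = 154.0 m²/day.
Hydraulic gradient i = Δh / L = 51.5 / 2270 = 0.02269.
Q = Σ(K_i·b_i) · W · i = 154.0 × 384 × 0.02269 = 1342 m³/day.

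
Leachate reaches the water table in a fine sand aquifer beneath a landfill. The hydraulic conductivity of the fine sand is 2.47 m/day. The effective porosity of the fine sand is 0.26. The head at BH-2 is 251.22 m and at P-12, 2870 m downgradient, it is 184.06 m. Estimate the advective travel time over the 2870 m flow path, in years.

Hydraulic gradient i = (251.22 − 184.06) / 2870 = 67.16 / 2870 = 0.02340.
Darcy flux q = K · i = 2.470 × 0.02340 = 0.05780 m/day.
Seepage velocity v = q / n_e = 0.05780 / 0.26 = 0.2223 m/day.
Travel time t = L / v = 2870 / 0.2223 = 12910 days = 35.35 years.

35.3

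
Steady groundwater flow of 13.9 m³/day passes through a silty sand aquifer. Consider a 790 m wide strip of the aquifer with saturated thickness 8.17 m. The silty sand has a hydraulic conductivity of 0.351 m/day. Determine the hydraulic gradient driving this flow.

Cross-sectional area A = 790 × 8.17 = 6454 m².
From Q = K·A·i, i = Q / (K·A) = 13.9 / (0.3510 × 6454) = 0.006136.

0.00614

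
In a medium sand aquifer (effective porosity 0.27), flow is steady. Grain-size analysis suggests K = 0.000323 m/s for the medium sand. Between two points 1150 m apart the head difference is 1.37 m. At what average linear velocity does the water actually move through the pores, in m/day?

Convert K: 0.000323 m/s × 86400 = 27.91 m/day.
Hydraulic gradient i = Δh / L = 1.37 / 1150 = 0.001191.
Darcy flux q = K · i = 27.91 × 0.001191 = 0.03325 m/day.
Seepage velocity v = q / n_e = 0.03325 / 0.27 = 0.1231 m/day.

0.123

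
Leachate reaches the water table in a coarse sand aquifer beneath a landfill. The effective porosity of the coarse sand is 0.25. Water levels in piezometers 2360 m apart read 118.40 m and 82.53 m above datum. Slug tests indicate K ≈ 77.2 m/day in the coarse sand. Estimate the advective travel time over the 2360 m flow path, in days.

Hydraulic gradient i = (118.40 − 82.53) / 2360 = 35.87 / 2360 = 0.01520.
Darcy flux q = K · i = 77.20 × 0.01520 = 1.173 m/day.
Seepage velocity v = q / n_e = 1.173 / 0.25 = 4.693 m/day.
Travel time t = L / v = 2360 / 4.693 = 502.8 days.

503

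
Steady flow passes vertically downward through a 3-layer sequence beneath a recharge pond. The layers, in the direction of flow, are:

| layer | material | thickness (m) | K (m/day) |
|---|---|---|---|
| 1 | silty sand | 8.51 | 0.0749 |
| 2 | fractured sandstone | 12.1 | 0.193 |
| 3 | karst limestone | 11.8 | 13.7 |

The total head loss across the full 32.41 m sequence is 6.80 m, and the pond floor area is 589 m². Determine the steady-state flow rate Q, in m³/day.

22.6

Flow is perpendicular to layering, so the layers act in series and the equivalent K is the thickness-weighted harmonic mean.
Total thickness L = 8.51 + 12.1 + 11.8 = 32.41 m.
Σ(b_i/K_i) = 8.51/0.0749 + 12.1/0.193 + 11.8/13.7 = 177.2 d.
K_eq = L / Σ(b_i/K_i) = 32.41 / 177.2 = 0.1829 m/day.
Q = K_eq · A · (Δh/L) = 0.1829 × 589 × (6.80/32.41) = 22.61 m³/day.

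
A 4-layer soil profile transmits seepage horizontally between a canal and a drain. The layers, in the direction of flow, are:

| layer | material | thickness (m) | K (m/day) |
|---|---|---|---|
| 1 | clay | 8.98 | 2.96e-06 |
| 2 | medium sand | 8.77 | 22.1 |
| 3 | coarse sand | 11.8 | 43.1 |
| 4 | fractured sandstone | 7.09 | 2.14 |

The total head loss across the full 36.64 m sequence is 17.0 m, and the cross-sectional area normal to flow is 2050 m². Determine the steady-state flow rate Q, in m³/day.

Flow is perpendicular to layering, so the layers act in series and the equivalent K is the thickness-weighted harmonic mean.
Total thickness L = 8.98 + 8.77 + 11.8 + 7.09 = 36.64 m.
Σ(b_i/K_i) = 8.98/2.96e-06 + 8.77/22.1 + 11.8/43.1 + 7.09/2.14 = 3.034e+06 d.
K_eq = L / Σ(b_i/K_i) = 36.64 / 3.034e+06 = 1.208e-05 m/day.
Q = K_eq · A · (Δh/L) = 1.208e-05 × 2050 × (17.0/36.64) = 0.01149 m³/day.

0.0115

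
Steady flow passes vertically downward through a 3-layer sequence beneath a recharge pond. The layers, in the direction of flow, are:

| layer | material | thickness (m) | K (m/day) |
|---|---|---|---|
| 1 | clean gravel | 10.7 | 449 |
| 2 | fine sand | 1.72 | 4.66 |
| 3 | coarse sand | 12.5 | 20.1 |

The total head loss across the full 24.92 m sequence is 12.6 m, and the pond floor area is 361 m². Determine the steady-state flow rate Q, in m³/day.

Flow is perpendicular to layering, so the layers act in series and the equivalent K is the thickness-weighted harmonic mean.
Total thickness L = 10.7 + 1.72 + 12.5 = 24.92 m.
Σ(b_i/K_i) = 10.7/449 + 1.72/4.66 + 12.5/20.1 = 1.015 d.
K_eq = L / Σ(b_i/K_i) = 24.92 / 1.015 = 24.56 m/day.
Q = K_eq · A · (Δh/L) = 24.56 × 361 × (12.6/24.92) = 4482 m³/day.

4480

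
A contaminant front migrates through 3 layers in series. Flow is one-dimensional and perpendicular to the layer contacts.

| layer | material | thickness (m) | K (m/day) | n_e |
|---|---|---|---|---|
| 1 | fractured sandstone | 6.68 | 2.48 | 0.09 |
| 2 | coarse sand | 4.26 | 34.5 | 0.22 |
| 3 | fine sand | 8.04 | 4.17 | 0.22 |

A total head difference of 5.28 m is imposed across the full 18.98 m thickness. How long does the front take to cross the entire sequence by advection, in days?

2.97

With flow normal to the layers, continuity requires the same specific discharge q through every layer.
Σ(b_i/K_i) = 6.68/2.48 + 4.26/34.5 + 8.04/4.17 = 4.745 d.
q = Δh / Σ(b_i/K_i) = 5.28 / 4.745 = 1.113 m/day.
In each layer the seepage velocity is v_i = q/n_i, so the layer transit time is t_i = b_i·n_i / q:
  layer 1 (fractured sandstone): t_1 = 6.68 × 0.09 / 1.113 = 0.5403 d
  layer 2 (coarse sand): t_2 = 4.26 × 0.22 / 1.113 = 0.8423 d
  layer 3 (fine sand): t_3 = 8.04 × 0.22 / 1.113 = 1.590 d
Total t = Σ t_i = 2.972 days.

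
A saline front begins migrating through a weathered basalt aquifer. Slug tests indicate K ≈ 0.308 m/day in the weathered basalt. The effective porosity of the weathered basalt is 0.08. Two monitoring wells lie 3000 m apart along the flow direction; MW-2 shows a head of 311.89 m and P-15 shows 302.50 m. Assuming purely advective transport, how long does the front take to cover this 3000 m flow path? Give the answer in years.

682

Hydraulic gradient i = (311.89 − 302.50) / 3000 = 9.39 / 3000 = 0.003130.
Darcy flux q = K · i = 0.3080 × 0.003130 = 0.0009640 m/day.
Seepage velocity v = q / n_e = 0.0009640 / 0.08 = 0.01205 m/day.
Travel time t = L / v = 3000 / 0.01205 = 2.490e+05 days = 681.6 years.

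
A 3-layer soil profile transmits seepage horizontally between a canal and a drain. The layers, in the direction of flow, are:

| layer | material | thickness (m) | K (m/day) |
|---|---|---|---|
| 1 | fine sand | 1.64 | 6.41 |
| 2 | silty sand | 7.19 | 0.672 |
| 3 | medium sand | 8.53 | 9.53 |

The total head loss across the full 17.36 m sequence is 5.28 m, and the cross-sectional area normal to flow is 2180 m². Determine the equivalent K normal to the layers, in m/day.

1.46

Flow is perpendicular to layering, so the layers act in series and the equivalent K is the thickness-weighted harmonic mean.
Total thickness L = 1.64 + 7.19 + 8.53 = 17.36 m.
Σ(b_i/K_i) = 1.64/6.41 + 7.19/0.672 + 8.53/9.53 = 11.85 d.
K_eq = L / Σ(b_i/K_i) = 17.36 / 11.85 = 1.465 m/day.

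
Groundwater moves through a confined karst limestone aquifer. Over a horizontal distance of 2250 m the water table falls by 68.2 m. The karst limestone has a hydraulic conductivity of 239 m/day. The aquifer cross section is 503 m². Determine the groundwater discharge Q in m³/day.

Hydraulic gradient i = Δh / L = 68.2 / 2250 = 0.03031.
Darcy's law: Q = K · A · i = 239.0 × 503.0 × 0.03031 = 3644 m³/day.

3640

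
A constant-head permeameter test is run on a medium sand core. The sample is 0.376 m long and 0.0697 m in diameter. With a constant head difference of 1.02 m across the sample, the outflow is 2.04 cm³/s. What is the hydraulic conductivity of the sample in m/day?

Cross-sectional area A = π·(d/2)² = π × (0.0697/2)² = 0.003816 m².
Convert discharge: 2.04 cm³/s = 2.040e-06 m³/s.
Darcy's law rearranged: K = Q·L / (A·Δh) = 2.040e-06 × 0.376 / (0.003816 × 1.02) = 0.0001971 m/s = 17.03 m/day.

17.0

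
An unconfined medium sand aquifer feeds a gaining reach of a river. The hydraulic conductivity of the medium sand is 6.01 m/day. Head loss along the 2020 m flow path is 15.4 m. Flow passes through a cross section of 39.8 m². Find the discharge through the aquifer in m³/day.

1.82

Hydraulic gradient i = Δh / L = 15.4 / 2020 = 0.007624.
Darcy's law: Q = K · A · i = 6.010 × 39.80 × 0.007624 = 1.824 m³/day.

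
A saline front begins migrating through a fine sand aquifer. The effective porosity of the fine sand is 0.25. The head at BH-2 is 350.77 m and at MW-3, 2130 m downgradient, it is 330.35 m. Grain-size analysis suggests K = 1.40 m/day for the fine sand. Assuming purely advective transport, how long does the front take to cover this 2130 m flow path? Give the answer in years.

109

Hydraulic gradient i = (350.77 − 330.35) / 2130 = 20.42 / 2130 = 0.009587.
Darcy flux q = K · i = 1.400 × 0.009587 = 0.01342 m/day.
Seepage velocity v = q / n_e = 0.01342 / 0.25 = 0.05369 m/day.
Travel time t = L / v = 2130 / 0.05369 = 39675 days = 108.6 years.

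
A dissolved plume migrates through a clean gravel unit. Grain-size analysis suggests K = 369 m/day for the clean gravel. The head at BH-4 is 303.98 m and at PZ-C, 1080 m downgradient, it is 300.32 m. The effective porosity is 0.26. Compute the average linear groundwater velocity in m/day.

4.81

Hydraulic gradient i = (303.98 − 300.32) / 1080 = 3.66 / 1080 = 0.003389.
Darcy flux q = K · i = 369.0 × 0.003389 = 1.251 m/day.
Seepage velocity v = q / n_e = 1.251 / 0.26 = 4.810 m/day.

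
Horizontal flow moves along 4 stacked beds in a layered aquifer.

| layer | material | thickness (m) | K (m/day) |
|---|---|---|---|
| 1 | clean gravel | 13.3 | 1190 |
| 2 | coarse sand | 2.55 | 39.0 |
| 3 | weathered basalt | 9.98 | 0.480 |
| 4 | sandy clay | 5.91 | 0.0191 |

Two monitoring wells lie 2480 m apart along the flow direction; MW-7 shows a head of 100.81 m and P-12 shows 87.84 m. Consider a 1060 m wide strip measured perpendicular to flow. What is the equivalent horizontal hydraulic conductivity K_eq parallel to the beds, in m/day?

Flow is parallel to layering, so each bed carries its own Darcy discharge and the transmissivities add.
Σ(K_i·b_i) = 1190×13.3 + 39.0×2.55 + 0.480×9.98 + 0.0191×5.91 = 15931 m²/day.
Total thickness b = 31.74 m, so K_eq = Σ(K_i·b_i)/b = 501.9 m/day.

502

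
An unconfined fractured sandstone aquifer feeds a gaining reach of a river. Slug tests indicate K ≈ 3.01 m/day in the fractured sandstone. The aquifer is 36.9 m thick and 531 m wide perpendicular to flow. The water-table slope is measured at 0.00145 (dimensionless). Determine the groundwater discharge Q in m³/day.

85.5

Cross-sectional area A = 531 × 36.9 = 19594 m².
Hydraulic gradient i = 0.00145.
Darcy's law: Q = K · A · i = 3.010 × 19594 × 0.001450 = 85.52 m³/day.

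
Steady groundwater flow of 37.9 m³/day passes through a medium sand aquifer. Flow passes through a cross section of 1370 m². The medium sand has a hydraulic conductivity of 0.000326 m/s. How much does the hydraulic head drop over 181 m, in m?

Convert K: 0.000326 m/s × 86400 = 28.17 m/day.
From Q = K·A·i, i = Q / (K·A) = 37.9 / (28.17 × 1370) = 0.0009822.
Head loss Δh = i · L = 0.0009822 × 181 = 0.1778 m.

0.178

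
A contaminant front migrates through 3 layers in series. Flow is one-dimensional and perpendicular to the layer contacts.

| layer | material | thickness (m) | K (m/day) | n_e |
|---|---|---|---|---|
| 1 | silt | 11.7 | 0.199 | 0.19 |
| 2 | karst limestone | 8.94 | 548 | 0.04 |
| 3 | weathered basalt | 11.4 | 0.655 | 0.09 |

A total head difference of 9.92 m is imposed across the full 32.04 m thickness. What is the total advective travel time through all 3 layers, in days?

27.7

With flow normal to the layers, continuity requires the same specific discharge q through every layer.
Σ(b_i/K_i) = 11.7/0.199 + 8.94/548 + 11.4/0.655 = 76.21 d.
q = Δh / Σ(b_i/K_i) = 9.92 / 76.21 = 0.1302 m/day.
In each layer the seepage velocity is v_i = q/n_i, so the layer transit time is t_i = b_i·n_i / q:
  layer 1 (silt): t_1 = 11.7 × 0.19 / 0.1302 = 17.08 d
  layer 2 (karst limestone): t_2 = 8.94 × 0.04 / 0.1302 = 2.747 d
  layer 3 (weathered basalt): t_3 = 11.4 × 0.09 / 0.1302 = 7.883 d
Total t = Σ t_i = 27.71 days.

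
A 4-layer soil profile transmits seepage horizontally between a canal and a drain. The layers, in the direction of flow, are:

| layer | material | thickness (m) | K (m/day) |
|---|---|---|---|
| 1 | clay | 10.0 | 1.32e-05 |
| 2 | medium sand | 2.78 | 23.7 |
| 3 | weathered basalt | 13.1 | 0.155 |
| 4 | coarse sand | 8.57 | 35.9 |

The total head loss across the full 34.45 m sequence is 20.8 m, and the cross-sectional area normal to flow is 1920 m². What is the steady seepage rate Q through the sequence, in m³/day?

0.0527

Flow is perpendicular to layering, so the layers act in series and the equivalent K is the thickness-weighted harmonic mean.
Total thickness L = 10.0 + 2.78 + 13.1 + 8.57 = 34.45 m.
Σ(b_i/K_i) = 10.0/1.32e-05 + 2.78/23.7 + 13.1/0.155 + 8.57/35.9 = 7.577e+05 d.
K_eq = L / Σ(b_i/K_i) = 34.45 / 7.577e+05 = 4.547e-05 m/day.
Q = K_eq · A · (Δh/L) = 4.547e-05 × 1920 × (20.8/34.45) = 0.05271 m³/day.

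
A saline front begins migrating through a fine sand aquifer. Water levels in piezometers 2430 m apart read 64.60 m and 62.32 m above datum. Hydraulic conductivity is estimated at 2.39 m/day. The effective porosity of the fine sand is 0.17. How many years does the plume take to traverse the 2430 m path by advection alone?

Hydraulic gradient i = (64.60 − 62.32) / 2430 = 2.28 / 2430 = 0.0009383.
Darcy flux q = K · i = 2.390 × 0.0009383 = 0.002242 m/day.
Seepage velocity v = q / n_e = 0.002242 / 0.17 = 0.01319 m/day.
Travel time t = L / v = 2430 / 0.01319 = 1.842e+05 days = 504.4 years.

504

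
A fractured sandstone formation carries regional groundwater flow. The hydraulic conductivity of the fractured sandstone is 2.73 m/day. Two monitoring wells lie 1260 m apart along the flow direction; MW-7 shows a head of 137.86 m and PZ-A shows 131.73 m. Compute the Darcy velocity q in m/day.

0.0133

Hydraulic gradient i = (137.86 − 131.73) / 1260 = 6.13 / 1260 = 0.004865.
Specific discharge q = K · i = 2.730 × 0.004865 = 0.01328 m/day.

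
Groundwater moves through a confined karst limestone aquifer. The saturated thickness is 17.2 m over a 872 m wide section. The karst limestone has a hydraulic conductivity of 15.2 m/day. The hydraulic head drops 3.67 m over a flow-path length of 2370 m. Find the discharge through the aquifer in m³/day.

353

Cross-sectional area A = 872 × 17.2 = 14998 m².
Hydraulic gradient i = Δh / L = 3.67 / 2370 = 0.001549.
Darcy's law: Q = K · A · i = 15.20 × 14998 × 0.001549 = 353.0 m³/day.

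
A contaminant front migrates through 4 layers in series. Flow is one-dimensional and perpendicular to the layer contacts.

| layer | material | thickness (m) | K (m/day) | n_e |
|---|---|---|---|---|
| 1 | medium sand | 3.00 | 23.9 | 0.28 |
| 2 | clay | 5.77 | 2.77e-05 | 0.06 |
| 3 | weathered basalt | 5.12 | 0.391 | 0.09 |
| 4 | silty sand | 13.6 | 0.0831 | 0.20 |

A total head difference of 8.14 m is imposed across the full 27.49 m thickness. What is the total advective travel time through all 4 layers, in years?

With flow normal to the layers, continuity requires the same specific discharge q through every layer.
Σ(b_i/K_i) = 3.00/23.9 + 5.77/2.77e-05 + 5.12/0.391 + 13.6/0.0831 = 2.085e+05 d.
q = Δh / Σ(b_i/K_i) = 8.14 / 2.085e+05 = 3.904e-05 m/day.
In each layer the seepage velocity is v_i = q/n_i, so the layer transit time is t_i = b_i·n_i / q:
  layer 1 (medium sand): t_1 = 3.00 × 0.28 / 3.904e-05 = 21514 d
  layer 2 (clay): t_2 = 5.77 × 0.06 / 3.904e-05 = 8867 d
  layer 3 (weathered basalt): t_3 = 5.12 × 0.09 / 3.904e-05 = 11802 d
  layer 4 (silty sand): t_4 = 13.6 × 0.20 / 3.904e-05 = 69664 d
Total t = Σ t_i = 1.118e+05 days = 306.2 years.

306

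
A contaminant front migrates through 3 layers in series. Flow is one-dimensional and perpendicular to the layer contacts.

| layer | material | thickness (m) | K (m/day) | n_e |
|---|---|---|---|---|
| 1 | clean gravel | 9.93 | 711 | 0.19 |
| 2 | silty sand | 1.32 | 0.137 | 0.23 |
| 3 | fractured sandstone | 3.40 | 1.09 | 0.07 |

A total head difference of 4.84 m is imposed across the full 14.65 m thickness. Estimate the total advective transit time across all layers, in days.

With flow normal to the layers, continuity requires the same specific discharge q through every layer.
Σ(b_i/K_i) = 9.93/711 + 1.32/0.137 + 3.40/1.09 = 12.77 d.
q = Δh / Σ(b_i/K_i) = 4.84 / 12.77 = 0.3791 m/day.
In each layer the seepage velocity is v_i = q/n_i, so the layer transit time is t_i = b_i·n_i / q:
  layer 1 (clean gravel): t_1 = 9.93 × 0.19 / 0.3791 = 4.977 d
  layer 2 (silty sand): t_2 = 1.32 × 0.23 / 0.3791 = 0.8009 d
  layer 3 (fractured sandstone): t_3 = 3.40 × 0.07 / 0.3791 = 0.6279 d
Total t = Σ t_i = 6.406 days.

6.41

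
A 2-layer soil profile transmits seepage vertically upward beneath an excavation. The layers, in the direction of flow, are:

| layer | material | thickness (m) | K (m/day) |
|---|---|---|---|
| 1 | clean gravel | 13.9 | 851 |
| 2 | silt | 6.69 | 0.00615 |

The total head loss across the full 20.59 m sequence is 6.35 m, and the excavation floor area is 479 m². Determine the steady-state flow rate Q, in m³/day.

2.80

Flow is perpendicular to layering, so the layers act in series and the equivalent K is the thickness-weighted harmonic mean.
Total thickness L = 13.9 + 6.69 = 20.59 m.
Σ(b_i/K_i) = 13.9/851 + 6.69/0.00615 = 1088 d.
K_eq = L / Σ(b_i/K_i) = 20.59 / 1088 = 0.01893 m/day.
Q = K_eq · A · (Δh/L) = 0.01893 × 479 × (6.35/20.59) = 2.796 m³/day.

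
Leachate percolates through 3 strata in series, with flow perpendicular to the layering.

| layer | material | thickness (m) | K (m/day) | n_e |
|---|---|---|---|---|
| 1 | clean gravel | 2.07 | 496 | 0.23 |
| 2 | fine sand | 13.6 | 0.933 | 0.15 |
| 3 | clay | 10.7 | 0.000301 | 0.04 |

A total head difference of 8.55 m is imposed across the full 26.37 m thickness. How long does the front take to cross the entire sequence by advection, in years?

With flow normal to the layers, continuity requires the same specific discharge q through every layer.
Σ(b_i/K_i) = 2.07/496 + 13.6/0.933 + 10.7/0.000301 = 35563 d.
q = Δh / Σ(b_i/K_i) = 8.55 / 35563 = 0.0002404 m/day.
In each layer the seepage velocity is v_i = q/n_i, so the layer transit time is t_i = b_i·n_i / q:
  layer 1 (clean gravel): t_1 = 2.07 × 0.23 / 0.0002404 = 1980 d
  layer 2 (fine sand): t_2 = 13.6 × 0.15 / 0.0002404 = 8485 d
  layer 3 (clay): t_3 = 10.7 × 0.04 / 0.0002404 = 1780 d
Total t = Σ t_i = 12246 days = 33.53 years.

33.5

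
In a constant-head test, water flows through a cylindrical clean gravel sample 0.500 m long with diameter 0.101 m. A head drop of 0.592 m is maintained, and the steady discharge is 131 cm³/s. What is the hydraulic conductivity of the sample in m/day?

1190

Cross-sectional area A = π·(d/2)² = π × (0.101/2)² = 0.008012 m².
Convert discharge: 131 cm³/s = 0.0001310 m³/s.
Darcy's law rearranged: K = Q·L / (A·Δh) = 0.0001310 × 0.500 / (0.008012 × 0.592) = 0.01381 m/s = 1193 m/day.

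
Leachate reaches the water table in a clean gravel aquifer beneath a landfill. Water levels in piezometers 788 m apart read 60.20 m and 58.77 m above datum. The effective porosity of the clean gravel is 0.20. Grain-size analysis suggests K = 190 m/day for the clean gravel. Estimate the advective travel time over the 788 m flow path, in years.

1.25

Hydraulic gradient i = (60.20 − 58.77) / 788 = 1.43 / 788 = 0.001815.
Darcy flux q = K · i = 190.0 × 0.001815 = 0.3448 m/day.
Seepage velocity v = q / n_e = 0.3448 / 0.20 = 1.724 m/day.
Travel time t = L / v = 788 / 1.724 = 457.1 days = 1.251 years.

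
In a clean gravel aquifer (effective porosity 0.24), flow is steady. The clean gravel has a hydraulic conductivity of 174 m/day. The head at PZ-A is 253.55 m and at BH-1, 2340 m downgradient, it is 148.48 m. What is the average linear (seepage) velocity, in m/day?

32.6

Hydraulic gradient i = (253.55 − 148.48) / 2340 = 105.07 / 2340 = 0.04490.
Darcy flux q = K · i = 174.0 × 0.04490 = 7.813 m/day.
Seepage velocity v = q / n_e = 7.813 / 0.24 = 32.55 m/day.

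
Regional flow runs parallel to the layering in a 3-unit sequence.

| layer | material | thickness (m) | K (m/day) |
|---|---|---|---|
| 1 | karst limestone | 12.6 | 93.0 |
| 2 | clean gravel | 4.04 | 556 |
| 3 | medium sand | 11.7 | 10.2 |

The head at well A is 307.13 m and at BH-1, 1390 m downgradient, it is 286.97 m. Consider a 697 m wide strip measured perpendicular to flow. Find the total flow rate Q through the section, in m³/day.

Flow is parallel to layering, so each bed carries its own Darcy discharge and the transmissivities add.
Σ(K_i·b_i) = 93.0×12.6 + 556×4.04 + 10.2×11.7 = 3537 m²/day.
Hydraulic gradient i = (307.13 − 286.97) / 1390 = 20.16 / 1390 = 0.01450.
Q = Σ(K_i·b_i) · W · i = 3537 × 697 × 0.01450 = 35759 m³/day.

35800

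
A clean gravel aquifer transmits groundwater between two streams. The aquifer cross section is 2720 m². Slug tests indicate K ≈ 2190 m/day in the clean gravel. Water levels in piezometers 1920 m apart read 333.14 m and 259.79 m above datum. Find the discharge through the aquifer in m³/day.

Hydraulic gradient i = (333.14 − 259.79) / 1920 = 73.35 / 1920 = 0.03820.
Darcy's law: Q = K · A · i = 2190 × 2720 × 0.03820 = 2.276e+05 m³/day.

228000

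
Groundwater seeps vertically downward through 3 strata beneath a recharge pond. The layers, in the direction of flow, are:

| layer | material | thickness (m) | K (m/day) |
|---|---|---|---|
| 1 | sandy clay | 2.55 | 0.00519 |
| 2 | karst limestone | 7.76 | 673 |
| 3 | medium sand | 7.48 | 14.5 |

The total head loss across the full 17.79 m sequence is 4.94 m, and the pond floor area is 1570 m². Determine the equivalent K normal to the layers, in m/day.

Flow is perpendicular to layering, so the layers act in series and the equivalent K is the thickness-weighted harmonic mean.
Total thickness L = 2.55 + 7.76 + 7.48 = 17.79 m.
Σ(b_i/K_i) = 2.55/0.00519 + 7.76/673 + 7.48/14.5 = 491.9 d.
K_eq = L / Σ(b_i/K_i) = 17.79 / 491.9 = 0.03617 m/day.

0.0362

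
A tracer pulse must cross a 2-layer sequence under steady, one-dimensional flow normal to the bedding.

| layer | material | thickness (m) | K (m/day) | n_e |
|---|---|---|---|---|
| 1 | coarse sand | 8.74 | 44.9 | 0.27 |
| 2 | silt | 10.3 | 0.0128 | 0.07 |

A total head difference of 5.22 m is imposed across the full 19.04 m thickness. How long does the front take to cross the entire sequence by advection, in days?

475

With flow normal to the layers, continuity requires the same specific discharge q through every layer.
Σ(b_i/K_i) = 8.74/44.9 + 10.3/0.0128 = 804.9 d.
q = Δh / Σ(b_i/K_i) = 5.22 / 804.9 = 0.006485 m/day.
In each layer the seepage velocity is v_i = q/n_i, so the layer transit time is t_i = b_i·n_i / q:
  layer 1 (coarse sand): t_1 = 8.74 × 0.27 / 0.006485 = 363.9 d
  layer 2 (silt): t_2 = 10.3 × 0.07 / 0.006485 = 111.2 d
Total t = Σ t_i = 475.0 days.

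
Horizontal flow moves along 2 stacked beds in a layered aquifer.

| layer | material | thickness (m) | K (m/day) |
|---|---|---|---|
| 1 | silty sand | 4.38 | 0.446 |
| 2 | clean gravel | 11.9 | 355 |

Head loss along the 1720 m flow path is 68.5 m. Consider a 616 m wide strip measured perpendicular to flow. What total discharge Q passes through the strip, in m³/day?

104000

Flow is parallel to layering, so each bed carries its own Darcy discharge and the transmissivities add.
Σ(K_i·b_i) = 0.446×4.38 + 355×11.9 = 4226 m²/day.
Hydraulic gradient i = Δh / L = 68.5 / 1720 = 0.03983.
Q = Σ(K_i·b_i) · W · i = 4226 × 616 × 0.03983 = 1.037e+05 m³/day.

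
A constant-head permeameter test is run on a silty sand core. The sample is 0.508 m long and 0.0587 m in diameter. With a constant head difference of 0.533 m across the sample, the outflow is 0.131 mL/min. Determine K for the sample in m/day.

0.0664

Cross-sectional area A = π·(d/2)² = π × (0.0587/2)² = 0.002706 m².
Convert discharge: 0.131 mL/min = 2.183e-09 m³/s.
Darcy's law rearranged: K = Q·L / (A·Δh) = 2.183e-09 × 0.508 / (0.002706 × 0.533) = 7.689e-07 m/s = 0.06644 m/day.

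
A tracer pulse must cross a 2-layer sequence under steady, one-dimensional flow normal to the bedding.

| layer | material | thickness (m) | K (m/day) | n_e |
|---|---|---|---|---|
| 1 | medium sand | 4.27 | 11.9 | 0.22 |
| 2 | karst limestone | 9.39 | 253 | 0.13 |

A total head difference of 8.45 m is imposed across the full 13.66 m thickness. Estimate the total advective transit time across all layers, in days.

0.101

With flow normal to the layers, continuity requires the same specific discharge q through every layer.
Σ(b_i/K_i) = 4.27/11.9 + 9.39/253 = 0.3959 d.
q = Δh / Σ(b_i/K_i) = 8.45 / 0.3959 = 21.34 m/day.
In each layer the seepage velocity is v_i = q/n_i, so the layer transit time is t_i = b_i·n_i / q:
  layer 1 (medium sand): t_1 = 4.27 × 0.22 / 21.34 = 0.04402 d
  layer 2 (karst limestone): t_2 = 9.39 × 0.13 / 21.34 = 0.05720 d
Total t = Σ t_i = 0.1012 days.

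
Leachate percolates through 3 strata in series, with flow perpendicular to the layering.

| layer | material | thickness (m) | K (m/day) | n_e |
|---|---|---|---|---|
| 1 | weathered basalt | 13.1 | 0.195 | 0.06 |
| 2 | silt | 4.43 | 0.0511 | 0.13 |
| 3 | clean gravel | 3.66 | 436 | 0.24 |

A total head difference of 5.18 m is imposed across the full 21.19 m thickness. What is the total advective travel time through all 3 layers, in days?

66.6

With flow normal to the layers, continuity requires the same specific discharge q through every layer.
Σ(b_i/K_i) = 13.1/0.195 + 4.43/0.0511 + 3.66/436 = 153.9 d.
q = Δh / Σ(b_i/K_i) = 5.18 / 153.9 = 0.03366 m/day.
In each layer the seepage velocity is v_i = q/n_i, so the layer transit time is t_i = b_i·n_i / q:
  layer 1 (weathered basalt): t_1 = 13.1 × 0.06 / 0.03366 = 23.35 d
  layer 2 (silt): t_2 = 4.43 × 0.13 / 0.03366 = 17.11 d
  layer 3 (clean gravel): t_3 = 3.66 × 0.24 / 0.03366 = 26.09 d
Total t = Σ t_i = 66.55 days.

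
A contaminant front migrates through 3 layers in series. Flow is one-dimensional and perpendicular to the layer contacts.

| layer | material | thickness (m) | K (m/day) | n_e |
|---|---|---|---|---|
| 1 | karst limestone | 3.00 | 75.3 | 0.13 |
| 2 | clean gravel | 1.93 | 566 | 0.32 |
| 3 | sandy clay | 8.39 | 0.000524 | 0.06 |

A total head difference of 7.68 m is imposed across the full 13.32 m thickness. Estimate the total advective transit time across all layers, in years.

With flow normal to the layers, continuity requires the same specific discharge q through every layer.
Σ(b_i/K_i) = 3.00/75.3 + 1.93/566 + 8.39/0.000524 = 16011 d.
q = Δh / Σ(b_i/K_i) = 7.68 / 16011 = 0.0004797 m/day.
In each layer the seepage velocity is v_i = q/n_i, so the layer transit time is t_i = b_i·n_i / q:
  layer 1 (karst limestone): t_1 = 3.00 × 0.13 / 0.0004797 = 813.1 d
  layer 2 (clean gravel): t_2 = 1.93 × 0.32 / 0.0004797 = 1288 d
  layer 3 (sandy clay): t_3 = 8.39 × 0.06 / 0.0004797 = 1050 d
Total t = Σ t_i = 3150 days = 8.625 years.

8.62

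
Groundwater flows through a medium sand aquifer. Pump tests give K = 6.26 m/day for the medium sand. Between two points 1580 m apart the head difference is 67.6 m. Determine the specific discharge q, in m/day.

Hydraulic gradient i = Δh / L = 67.6 / 1580 = 0.04278.
Specific discharge q = K · i = 6.260 × 0.04278 = 0.2678 m/day.

0.268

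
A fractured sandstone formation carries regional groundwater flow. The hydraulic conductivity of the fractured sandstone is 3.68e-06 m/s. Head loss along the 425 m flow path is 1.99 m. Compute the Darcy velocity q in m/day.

Convert K: 3.68e-06 m/s × 86400 = 0.3180 m/day.
Hydraulic gradient i = Δh / L = 1.99 / 425 = 0.004682.
Specific discharge q = K · i = 0.3180 × 0.004682 = 0.001489 m/day.

0.00149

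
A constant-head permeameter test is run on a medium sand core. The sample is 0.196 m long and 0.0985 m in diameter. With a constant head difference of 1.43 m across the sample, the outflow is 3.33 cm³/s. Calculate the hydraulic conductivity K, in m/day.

Cross-sectional area A = π·(d/2)² = π × (0.0985/2)² = 0.007620 m².
Convert discharge: 3.33 cm³/s = 3.330e-06 m³/s.
Darcy's law rearranged: K = Q·L / (A·Δh) = 3.330e-06 × 0.196 / (0.007620 × 1.43) = 5.990e-05 m/s = 5.175 m/day.

5.18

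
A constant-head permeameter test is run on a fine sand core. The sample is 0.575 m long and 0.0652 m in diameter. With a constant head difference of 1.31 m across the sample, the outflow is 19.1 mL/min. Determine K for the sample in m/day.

3.62

Cross-sectional area A = π·(d/2)² = π × (0.0652/2)² = 0.003339 m².
Convert discharge: 19.1 mL/min = 3.183e-07 m³/s.
Darcy's law rearranged: K = Q·L / (A·Δh) = 3.183e-07 × 0.575 / (0.003339 × 1.31) = 4.185e-05 m/s = 3.616 m/day.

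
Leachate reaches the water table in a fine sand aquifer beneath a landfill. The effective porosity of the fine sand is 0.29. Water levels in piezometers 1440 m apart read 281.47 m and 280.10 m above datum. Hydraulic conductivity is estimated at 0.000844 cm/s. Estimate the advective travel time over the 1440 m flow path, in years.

1650

Convert K: 0.000844 cm/s × 864 = 0.7292 m/day.
Hydraulic gradient i = (281.47 − 280.10) / 1440 = 1.37 / 1440 = 0.0009514.
Darcy flux q = K · i = 0.7292 × 0.0009514 = 0.0006938 m/day.
Seepage velocity v = q / n_e = 0.0006938 / 0.29 = 0.002392 m/day.
Travel time t = L / v = 1440 / 0.002392 = 6.019e+05 days = 1648 years.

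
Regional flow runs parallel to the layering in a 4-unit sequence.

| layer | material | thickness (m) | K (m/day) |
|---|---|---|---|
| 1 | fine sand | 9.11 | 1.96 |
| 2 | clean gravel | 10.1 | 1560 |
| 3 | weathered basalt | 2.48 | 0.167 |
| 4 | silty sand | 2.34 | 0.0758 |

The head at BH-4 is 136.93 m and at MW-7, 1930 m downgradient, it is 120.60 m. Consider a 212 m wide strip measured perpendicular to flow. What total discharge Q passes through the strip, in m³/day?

Flow is parallel to layering, so each bed carries its own Darcy discharge and the transmissivities add.
Σ(K_i·b_i) = 1.96×9.11 + 1560×10.1 + 0.167×2.48 + 0.0758×2.34 = 15774 m²/day.
Hydraulic gradient i = (136.93 − 120.60) / 1930 = 16.33 / 1930 = 0.008461.
Q = Σ(K_i·b_i) · W · i = 15774 × 212 × 0.008461 = 28296 m³/day.

28300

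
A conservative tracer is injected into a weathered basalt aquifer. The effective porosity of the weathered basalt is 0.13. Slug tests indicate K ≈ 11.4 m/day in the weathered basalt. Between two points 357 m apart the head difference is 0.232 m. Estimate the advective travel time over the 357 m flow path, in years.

17.2

Hydraulic gradient i = Δh / L = 0.232 / 357 = 0.0006499.
Darcy flux q = K · i = 11.40 × 0.0006499 = 0.007408 m/day.
Seepage velocity v = q / n_e = 0.007408 / 0.13 = 0.05699 m/day.
Travel time t = L / v = 357 / 0.05699 = 6265 days = 17.15 years.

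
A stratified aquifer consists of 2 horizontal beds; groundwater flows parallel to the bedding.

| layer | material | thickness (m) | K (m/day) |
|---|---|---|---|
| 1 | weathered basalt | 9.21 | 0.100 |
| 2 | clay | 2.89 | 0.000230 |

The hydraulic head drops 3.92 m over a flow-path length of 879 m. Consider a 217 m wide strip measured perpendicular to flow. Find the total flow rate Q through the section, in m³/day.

Flow is parallel to layering, so each bed carries its own Darcy discharge and the transmissivities add.
Σ(K_i·b_i) = 0.100×9.21 + 0.000230×2.89 = 0.9217 m²/day.
Hydraulic gradient i = Δh / L = 3.92 / 879 = 0.004460.
Q = Σ(K_i·b_i) · W · i = 0.9217 × 217 × 0.004460 = 0.8919 m³/day.

0.892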